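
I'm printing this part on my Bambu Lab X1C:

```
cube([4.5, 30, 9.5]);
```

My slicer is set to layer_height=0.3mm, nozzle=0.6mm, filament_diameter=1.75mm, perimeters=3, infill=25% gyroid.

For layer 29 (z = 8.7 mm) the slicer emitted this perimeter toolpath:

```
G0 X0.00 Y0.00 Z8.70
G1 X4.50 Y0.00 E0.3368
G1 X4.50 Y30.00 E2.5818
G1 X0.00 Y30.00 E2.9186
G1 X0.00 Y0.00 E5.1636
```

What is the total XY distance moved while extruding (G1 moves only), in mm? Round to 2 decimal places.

Sum the Euclidean lengths of each G1 segment: total = 69.00 mm.

69.00 mm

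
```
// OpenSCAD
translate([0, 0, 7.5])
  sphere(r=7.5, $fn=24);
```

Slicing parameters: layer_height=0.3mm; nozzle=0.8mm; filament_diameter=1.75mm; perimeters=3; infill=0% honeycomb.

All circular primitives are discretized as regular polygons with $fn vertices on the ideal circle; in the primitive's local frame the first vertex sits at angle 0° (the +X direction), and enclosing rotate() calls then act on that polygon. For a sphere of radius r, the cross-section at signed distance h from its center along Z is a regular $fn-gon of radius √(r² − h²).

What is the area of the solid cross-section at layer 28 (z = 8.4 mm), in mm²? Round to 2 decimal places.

At z = 8.4 mm: the sphere: section is a regular 24-gon, circumradius = √(r²−h²) = √(7.5²−0.9²) = 7.446 (area = (24/2)·7.446²·sin(360°/24) = 172.19 mm²). Overall, the cross-section is a single solid region. Net area = 172.19 mm².

172.19 mm²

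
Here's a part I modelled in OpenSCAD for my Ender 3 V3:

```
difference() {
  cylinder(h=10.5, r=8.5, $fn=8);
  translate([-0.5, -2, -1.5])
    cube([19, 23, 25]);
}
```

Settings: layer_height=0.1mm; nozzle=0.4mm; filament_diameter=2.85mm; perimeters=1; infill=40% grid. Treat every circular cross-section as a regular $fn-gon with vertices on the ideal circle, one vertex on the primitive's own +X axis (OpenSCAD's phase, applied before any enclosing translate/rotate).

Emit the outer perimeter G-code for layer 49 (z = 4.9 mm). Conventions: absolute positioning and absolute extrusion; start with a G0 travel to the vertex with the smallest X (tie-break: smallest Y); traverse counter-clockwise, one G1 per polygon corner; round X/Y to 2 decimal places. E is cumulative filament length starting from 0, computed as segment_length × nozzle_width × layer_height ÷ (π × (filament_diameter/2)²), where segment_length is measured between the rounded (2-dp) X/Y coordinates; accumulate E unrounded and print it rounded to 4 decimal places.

G0 X-8.50 Y0.00 Z4.90
G1 X-6.01 Y-6.01 E0.0408
G1 X0.00 Y-8.50 E0.0816
G1 X6.01 Y-6.01 E0.1224
G1 X7.67 Y-2.00 E0.1496
G1 X-0.50 Y-2.00 E0.2008
G1 X-0.50 Y8.29 E0.2653
G1 X-6.01 Y6.01 E0.3027
G1 X-8.50 Y0.00 E0.3435

At z = 4.9 mm: the r=8.5 cylinder contributes a regular 8-gon of circumradius 8.5; the 19×23 cube at (-0.5, -2) contributes its full rectangle; Subtracting the remaining from the first: starting from the r=8.5 cylinder, the 19×23 cube at (-0.5, -2) partially overlaps it — only the 72.46 mm² overlap (of its 437.00 mm²) is removed, clipping the outline — 1 connected region. The outline is a single polygon with 8 vertices. Extrusion per mm of travel: 0.4 × 0.1 / (π × 1.425²) = 0.006270. Accumulating E over each segment gives final E = 0.3435.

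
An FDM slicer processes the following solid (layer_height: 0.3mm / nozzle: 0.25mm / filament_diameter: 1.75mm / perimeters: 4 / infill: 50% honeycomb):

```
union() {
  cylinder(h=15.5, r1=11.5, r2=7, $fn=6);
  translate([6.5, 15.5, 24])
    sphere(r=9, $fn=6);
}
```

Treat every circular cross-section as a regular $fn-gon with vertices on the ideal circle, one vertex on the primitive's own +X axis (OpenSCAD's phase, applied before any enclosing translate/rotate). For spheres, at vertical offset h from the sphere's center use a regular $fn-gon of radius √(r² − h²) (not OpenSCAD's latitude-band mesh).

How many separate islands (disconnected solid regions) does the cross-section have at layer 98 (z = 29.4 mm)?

At z = 29.4 mm: the cone does not reach this height (z outside [0, 15.5]); the sphere at (6.5, 15.5): section is a regular 6-gon, circumradius = √(r²−h²) = √(9²−5.4²) = 7.200; Merging all regions: only the r=9 sphere at (6.5, 15.5) is present, so the union is just that shape — 1 connected region. Overall, the cross-section is a single solid region. Island count = 1.

1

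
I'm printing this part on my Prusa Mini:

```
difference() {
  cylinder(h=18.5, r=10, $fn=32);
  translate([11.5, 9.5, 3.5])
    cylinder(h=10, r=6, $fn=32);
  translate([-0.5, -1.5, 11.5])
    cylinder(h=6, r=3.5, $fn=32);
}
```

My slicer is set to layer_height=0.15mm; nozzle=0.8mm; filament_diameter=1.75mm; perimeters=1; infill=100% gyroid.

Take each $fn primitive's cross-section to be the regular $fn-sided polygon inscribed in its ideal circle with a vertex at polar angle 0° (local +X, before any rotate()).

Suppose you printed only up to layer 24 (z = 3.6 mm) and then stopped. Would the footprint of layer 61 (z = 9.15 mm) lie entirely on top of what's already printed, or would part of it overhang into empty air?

Compare the two slices. At z = 3.6: the cylinder: section is a regular 32-gon, circumradius r=10 (area = (32/2)·10.000²·sin(360°/32) = 312.14 mm²); the r=6 cylinder at (11.5, 9.5) gives a regular 32-gon of circumradius 6 (constant along its height) (area = (32/2)·6.000²·sin(360°/32) = 112.37 mm²); the cylinder at (-0.5, -1.5) does not reach this height (z outside [11.5, 17.5]); Taking the first minus the rest: starting from the r=10 cylinder (312.14 mm²), the r=6 cylinder at (11.5, 9.5) partially overlaps it — only the 3.76 mm² overlap (of its 112.37 mm²) is removed, clipping the outline — area = 308.38 mm². At z = 9.15: the r=10 cylinder gives a regular 32-gon of circumradius 10 (constant along its height) (area = (32/2)·10.000²·sin(360°/32) = 312.14 mm²); the r=6 cylinder at (11.5, 9.5) gives a regular 32-gon of circumradius 6 (constant along its height) (area = (32/2)·6.000²·sin(360°/32) = 112.37 mm²); the cylinder at (-0.5, -1.5) is not intersected at this z (z outside [11.5, 17.5]); Taking the first minus the rest: starting from the r=10 cylinder (312.14 mm²), the r=6 cylinder at (11.5, 9.5) partially overlaps it — only the 3.76 mm² overlap (of its 112.37 mm²) is removed, clipping the outline — area = 308.38 mm². Checking containment: the cross-section at z = 9.15 is a subset of the cross-section at z = 3.6.

entirely on top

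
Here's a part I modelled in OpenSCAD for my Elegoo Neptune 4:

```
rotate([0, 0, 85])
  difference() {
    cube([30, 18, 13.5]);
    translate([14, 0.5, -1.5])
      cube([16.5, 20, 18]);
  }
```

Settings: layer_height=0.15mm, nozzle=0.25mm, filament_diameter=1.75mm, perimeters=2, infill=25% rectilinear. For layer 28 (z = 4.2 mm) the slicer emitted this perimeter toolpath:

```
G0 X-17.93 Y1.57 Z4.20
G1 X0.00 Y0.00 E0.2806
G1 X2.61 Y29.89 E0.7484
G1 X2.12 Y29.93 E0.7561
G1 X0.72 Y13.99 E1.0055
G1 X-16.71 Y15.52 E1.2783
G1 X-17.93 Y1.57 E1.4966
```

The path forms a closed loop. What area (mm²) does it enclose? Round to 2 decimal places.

259.92 mm²

Apply the shoelace formula to the sequence of (X, Y) vertices; enclosed area = 259.92 mm².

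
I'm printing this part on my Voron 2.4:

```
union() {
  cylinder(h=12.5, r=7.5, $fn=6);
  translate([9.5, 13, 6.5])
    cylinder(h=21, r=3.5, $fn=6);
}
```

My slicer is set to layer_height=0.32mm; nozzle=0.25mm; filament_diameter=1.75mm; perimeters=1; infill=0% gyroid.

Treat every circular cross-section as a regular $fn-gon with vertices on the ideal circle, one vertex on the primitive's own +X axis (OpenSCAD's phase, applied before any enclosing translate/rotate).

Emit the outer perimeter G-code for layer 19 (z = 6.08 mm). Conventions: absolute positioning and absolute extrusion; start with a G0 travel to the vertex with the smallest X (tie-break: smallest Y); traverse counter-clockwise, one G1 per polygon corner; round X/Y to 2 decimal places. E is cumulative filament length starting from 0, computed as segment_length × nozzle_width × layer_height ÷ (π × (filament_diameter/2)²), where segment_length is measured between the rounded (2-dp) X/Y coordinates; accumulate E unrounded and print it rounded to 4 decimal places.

G0 X-7.50 Y0.00 Z6.08
G1 X-3.75 Y-6.50 E0.2496
G1 X3.75 Y-6.50 E0.4990
G1 X7.50 Y0.00 E0.7486
G1 X3.75 Y6.50 E0.9982
G1 X-3.75 Y6.50 E1.2477
G1 X-7.50 Y0.00 E1.4973

At z = 6.08 mm: the cylinder: section is a regular 6-gon, circumradius r=7.5; the cylinder at (9.5, 13) is absent (z outside [6.5, 27.5]); Taking the union: only the r=7.5 cylinder is present, so the union is just that shape — 1 connected region. The outline is a single polygon with 6 vertices. Extrusion per mm of travel: 0.25 × 0.32 / (π × 0.875²) = 0.033260. Accumulating E over each segment gives final E = 1.4973.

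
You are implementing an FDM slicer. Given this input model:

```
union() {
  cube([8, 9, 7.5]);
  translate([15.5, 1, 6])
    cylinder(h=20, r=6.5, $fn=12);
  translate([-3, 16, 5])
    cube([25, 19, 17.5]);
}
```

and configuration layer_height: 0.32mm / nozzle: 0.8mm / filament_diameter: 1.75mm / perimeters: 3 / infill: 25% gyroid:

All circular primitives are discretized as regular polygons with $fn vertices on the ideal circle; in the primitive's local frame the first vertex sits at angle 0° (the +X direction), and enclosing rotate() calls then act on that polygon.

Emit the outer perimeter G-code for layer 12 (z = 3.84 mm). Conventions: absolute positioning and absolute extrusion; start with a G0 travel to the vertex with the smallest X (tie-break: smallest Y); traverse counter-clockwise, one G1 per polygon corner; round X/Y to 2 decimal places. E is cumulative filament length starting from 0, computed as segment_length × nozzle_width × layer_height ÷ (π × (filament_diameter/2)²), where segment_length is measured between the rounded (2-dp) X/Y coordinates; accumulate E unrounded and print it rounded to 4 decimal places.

G0 X0.00 Y0.00 Z3.84
G1 X8.00 Y0.00 E0.8515
G1 X8.00 Y9.00 E1.8094
G1 X0.00 Y9.00 E2.6608
G1 X0.00 Y0.00 E3.6187

At z = 3.84 mm: the 8×9 cube contributes its full rectangle; the cylinder at (15.5, 1) is not intersected at this z (z outside [6, 26]); the cube at (-3, 16) is not intersected at this z (z outside [5, 22.5]); Taking the union: only the 8×9 cube is present, so the union is just that shape — 1 connected region. The outline is a single polygon with 4 vertices. Extrusion per mm of travel: 0.8 × 0.32 / (π × 0.875²) = 0.106432. Accumulating E over each segment gives final E = 3.6187.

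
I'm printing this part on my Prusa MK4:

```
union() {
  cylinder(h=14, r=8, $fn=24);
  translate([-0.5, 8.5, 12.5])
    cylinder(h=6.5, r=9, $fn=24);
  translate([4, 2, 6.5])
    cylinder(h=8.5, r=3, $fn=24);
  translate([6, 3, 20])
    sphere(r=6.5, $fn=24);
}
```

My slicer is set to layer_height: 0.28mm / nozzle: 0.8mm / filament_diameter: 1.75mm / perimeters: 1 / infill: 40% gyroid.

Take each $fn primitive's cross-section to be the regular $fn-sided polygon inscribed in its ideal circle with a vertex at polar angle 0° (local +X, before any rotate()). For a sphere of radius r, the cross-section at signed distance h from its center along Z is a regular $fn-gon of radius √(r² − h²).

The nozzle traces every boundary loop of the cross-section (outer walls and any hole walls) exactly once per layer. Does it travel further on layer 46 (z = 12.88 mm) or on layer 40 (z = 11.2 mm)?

Layer 46 (z = 12.88): the cylinder: section is a regular 24-gon, circumradius r=8 (perimeter = 2·24·8.000·sin(180°/24) = 50.12 mm); the r=9 cylinder at (-0.5, 8.5) contributes a regular 24-gon of circumradius 9 (perimeter = 2·24·9.000·sin(180°/24) = 56.39 mm); the cylinder at (4, 2): section is a regular 24-gon, circumradius r=3 (perimeter = 2·24·3.000·sin(180°/24) = 18.80 mm); the sphere at (6, 3) is not intersected at this z (|z−center|=7.120 > r=6.5); Combining (union): the regions partially overlap (shared area 114.43 mm²), so the edge portions inside another operand are dropped and the merged outline is re-measured after clipping — boundary = 71.27 mm. So its perimeter = 71.27 mm. Layer 40 (z = 11.2): the r=8 cylinder gives a regular 24-gon of circumradius 8 (constant along its height) (perimeter = 2·24·8.000·sin(180°/24) = 50.12 mm); the cylinder at (-0.5, 8.5) is not intersected at this z (z outside [12.5, 19]); the cylinder at (4, 2): section is a regular 24-gon, circumradius r=3 (perimeter = 2·24·3.000·sin(180°/24) = 18.80 mm); the sphere at (6, 3) is absent (|z−center|=8.800 > r=6.5); Merging all regions: the r=3 cylinder at (4, 2) lies entirely inside the r=8 cylinder, so the union is just the r=8 cylinder — boundary = 50.12 mm. So its perimeter = 50.12 mm. Layer 46 is larger (71.27 vs 50.12 mm).

layer 46 (z = 12.88 mm)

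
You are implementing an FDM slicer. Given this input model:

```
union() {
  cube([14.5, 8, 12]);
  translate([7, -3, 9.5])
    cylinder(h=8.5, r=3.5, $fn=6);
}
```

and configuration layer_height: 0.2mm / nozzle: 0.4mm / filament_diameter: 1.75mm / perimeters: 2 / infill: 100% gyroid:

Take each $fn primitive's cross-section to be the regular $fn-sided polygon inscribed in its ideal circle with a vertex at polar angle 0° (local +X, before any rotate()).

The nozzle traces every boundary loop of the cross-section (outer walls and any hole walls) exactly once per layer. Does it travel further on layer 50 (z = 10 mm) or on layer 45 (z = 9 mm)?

layer 50 (z = 10 mm)

Layer 50 (z = 10): the cube (footprint 14.5×8) is included at this height (perimeter 45.00 mm); the cylinder at (7, -3): section is a regular 6-gon, circumradius r=3.5 (perimeter = 2·6·3.500·sin(180°/6) = 21.00 mm); Merging all regions: the regions partially overlap (shared area 0.11 mm²), so the edge portions inside another operand are dropped and the merged outline is re-measured after clipping — boundary = 58.89 mm. So its perimeter = 58.89 mm. Layer 45 (z = 9): the cube (footprint 14.5×8) is included at this height (perimeter 45.00 mm); the cylinder at (7, -3) is absent (z outside [9.5, 18]); Merging all regions: only the 14.5×8 cube is present, so the union is just that shape — boundary = 45.00 mm. So its perimeter = 45.00 mm. Layer 50 is larger (58.89 vs 45.00 mm).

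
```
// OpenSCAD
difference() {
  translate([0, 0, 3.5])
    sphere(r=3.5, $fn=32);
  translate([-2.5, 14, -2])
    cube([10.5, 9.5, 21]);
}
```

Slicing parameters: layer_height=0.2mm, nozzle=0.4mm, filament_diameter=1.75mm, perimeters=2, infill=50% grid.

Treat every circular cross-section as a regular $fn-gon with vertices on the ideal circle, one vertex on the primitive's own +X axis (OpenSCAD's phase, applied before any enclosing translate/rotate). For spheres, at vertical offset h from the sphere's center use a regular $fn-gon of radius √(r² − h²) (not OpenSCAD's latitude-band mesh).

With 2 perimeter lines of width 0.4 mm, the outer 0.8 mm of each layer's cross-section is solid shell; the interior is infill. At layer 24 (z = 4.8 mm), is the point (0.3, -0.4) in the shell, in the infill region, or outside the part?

infill

At z = 4.8 mm: the r=3.5 sphere contributes a regular 32-gon of circumradius √(3.5²−1.3²) = 3.250; the cube at (-2.5, 14) is present — its section is the full 10.5×9.5 rectangle; Taking the first minus the rest: starting from the r=3.5 sphere, the 10.5×9.5 cube at (-2.5, 14) misses the remaining region (no effect) — 1 connected region. Overall, the cross-section is a single solid region. The nearest boundary edge runs (2.30, -2.30)→(1.81, -2.70); distance from the point to it = 2.73 mm. The point is inside the cross-section and 2.73 mm from the nearest boundary — more than the 0.8 mm shell width (2 × 0.4), so it's in the infill interior.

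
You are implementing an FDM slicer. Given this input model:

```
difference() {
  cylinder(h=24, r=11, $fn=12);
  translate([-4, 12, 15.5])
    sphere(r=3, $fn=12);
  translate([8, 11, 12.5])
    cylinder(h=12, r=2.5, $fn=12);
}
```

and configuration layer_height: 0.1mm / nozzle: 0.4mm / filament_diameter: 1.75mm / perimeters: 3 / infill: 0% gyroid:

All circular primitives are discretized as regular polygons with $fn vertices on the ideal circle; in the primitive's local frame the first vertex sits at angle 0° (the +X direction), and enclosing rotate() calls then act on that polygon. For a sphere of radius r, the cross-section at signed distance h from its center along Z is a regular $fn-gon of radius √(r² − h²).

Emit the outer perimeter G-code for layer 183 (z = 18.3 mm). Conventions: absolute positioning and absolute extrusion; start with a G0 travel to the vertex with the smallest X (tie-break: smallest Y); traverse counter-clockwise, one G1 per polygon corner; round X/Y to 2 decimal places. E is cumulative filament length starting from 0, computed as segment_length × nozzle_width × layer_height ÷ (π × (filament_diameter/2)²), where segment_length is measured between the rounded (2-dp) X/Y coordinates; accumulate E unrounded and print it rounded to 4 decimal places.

G0 X-11.00 Y0.00 Z18.30
G1 X-9.53 Y-5.50 E0.0947
G1 X-5.50 Y-9.53 E0.1895
G1 X0.00 Y-11.00 E0.2841
G1 X5.50 Y-9.53 E0.3788
G1 X9.53 Y-5.50 E0.4736
G1 X11.00 Y0.00 E0.5683
G1 X9.53 Y5.50 E0.6629
G1 X5.50 Y9.53 E0.7577
G1 X0.00 Y11.00 E0.8524
G1 X-5.50 Y9.53 E0.9471
G1 X-9.53 Y5.50 E1.0418
G1 X-11.00 Y0.00 E1.1365

At z = 18.3 mm: the r=11 cylinder contributes a regular 12-gon of circumradius 11; the r=3 sphere at (-4, 12) slices to a regular 12-gon of circumradius 1.077 (√(r²−h²) with h=2.8 from center); the cylinder at (8, 11): section is a regular 12-gon, circumradius r=2.5; After the difference (first − rest): starting from the r=11 cylinder, the r=3 sphere at (-4, 12) misses the remaining region (no effect); the r=2.5 cylinder at (8, 11) misses the remaining region (no effect) — 1 connected region. The outline is a single polygon with 12 vertices. Extrusion per mm of travel: 0.4 × 0.1 / (π × 0.875²) = 0.016630. Accumulating E over each segment gives final E = 1.1365.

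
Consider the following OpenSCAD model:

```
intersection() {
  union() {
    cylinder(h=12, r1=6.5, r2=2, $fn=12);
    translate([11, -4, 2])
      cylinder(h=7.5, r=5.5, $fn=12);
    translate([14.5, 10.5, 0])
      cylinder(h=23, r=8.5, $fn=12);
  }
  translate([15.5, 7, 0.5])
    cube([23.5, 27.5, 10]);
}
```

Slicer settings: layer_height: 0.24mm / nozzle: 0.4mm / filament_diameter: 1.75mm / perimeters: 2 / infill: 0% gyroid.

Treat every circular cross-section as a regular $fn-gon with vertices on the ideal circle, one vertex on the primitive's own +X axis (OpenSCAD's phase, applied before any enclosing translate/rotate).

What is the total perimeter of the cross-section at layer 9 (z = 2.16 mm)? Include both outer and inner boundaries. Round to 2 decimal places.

At z = 2.16 mm: the cone: at t=0.180 of its height the radius interpolates to r₁+(r₂−r₁)t = 5.690, giving a regular 12-gon of that circumradius (perimeter = 2·12·5.690·sin(180°/12) = 35.34 mm); the cylinder at (11, -4): section is a regular 12-gon, circumradius r=5.5 (perimeter = 2·12·5.500·sin(180°/12) = 34.16 mm); the r=8.5 cylinder at (14.5, 10.5) gives a regular 12-gon of circumradius 8.5 (constant along its height) (perimeter = 2·12·8.500·sin(180°/12) = 52.80 mm); Merging all regions: the 3 present regions are separate (no shared area or edge), so areas and boundary lengths simply add and each stays a separate island — boundary = 122.31 mm; the cube at (15.5, 7) is present — its section is the full 23.5×27.5 rectangle (perimeter 102.00 mm); Keeping only the common overlap: the 23.5×27.5 cube at (15.5, 7) partially overlaps the result so far; clipping to the common part keeps 70.43 mm² — boundary = 34.08 mm. Overall, the cross-section is a single solid region. Total boundary length (outer) = 34.08 mm.

34.08 mm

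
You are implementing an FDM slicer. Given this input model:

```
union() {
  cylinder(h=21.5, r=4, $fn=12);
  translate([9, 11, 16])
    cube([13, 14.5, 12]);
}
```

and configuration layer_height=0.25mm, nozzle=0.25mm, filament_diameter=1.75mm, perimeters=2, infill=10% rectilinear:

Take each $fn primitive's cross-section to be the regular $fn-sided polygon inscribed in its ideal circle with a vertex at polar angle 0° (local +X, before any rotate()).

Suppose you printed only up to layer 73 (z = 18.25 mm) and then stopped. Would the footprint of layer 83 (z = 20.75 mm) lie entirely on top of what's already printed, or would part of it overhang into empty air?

Compare the two slices. At z = 18.25: the r=4 cylinder contributes a regular 12-gon of circumradius 4 (area = (12/2)·4.000²·sin(360°/12) = 48.00 mm²); the cube at (9, 11) is present — its section is the full 13×14.5 rectangle (area 188.50 mm²); Taking the union: the 2 present regions are separate (no shared area or edge), so areas and boundary lengths simply add and each stays a separate island — area = 236.50 mm². At z = 20.75: the r=4 cylinder gives a regular 12-gon of circumradius 4 (constant along its height) (area = (12/2)·4.000²·sin(360°/12) = 48.00 mm²); the cube at (9, 11) (footprint 13×14.5) is included at this height (area 188.50 mm²); Merging all regions: the 2 present regions are separate (no shared area or edge), so areas and boundary lengths simply add and each stays a separate island — area = 236.50 mm². Checking containment: the cross-section at z = 20.75 is a subset of the cross-section at z = 18.25.

entirely on top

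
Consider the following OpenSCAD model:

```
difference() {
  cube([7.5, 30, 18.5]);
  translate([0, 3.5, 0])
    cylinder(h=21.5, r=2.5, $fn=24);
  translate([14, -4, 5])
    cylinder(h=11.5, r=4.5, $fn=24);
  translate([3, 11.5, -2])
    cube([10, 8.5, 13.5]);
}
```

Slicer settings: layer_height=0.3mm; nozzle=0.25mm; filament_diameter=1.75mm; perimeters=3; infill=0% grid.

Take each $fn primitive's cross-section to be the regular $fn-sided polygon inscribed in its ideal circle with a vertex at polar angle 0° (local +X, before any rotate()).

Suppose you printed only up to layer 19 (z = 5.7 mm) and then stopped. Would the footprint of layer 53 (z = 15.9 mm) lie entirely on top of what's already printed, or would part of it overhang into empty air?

Compare the two slices. At z = 5.7: the 7.5×30 cube contributes its full rectangle (area 225.00 mm²); the cylinder at (0, 3.5): section is a regular 24-gon, circumradius r=2.5 (area = (24/2)·2.500²·sin(360°/24) = 19.41 mm²); the cylinder at (14, -4): section is a regular 24-gon, circumradius r=4.5 (area = (24/2)·4.500²·sin(360°/24) = 62.89 mm²); the cube at (3, 11.5) is present — its section is the full 10×8.5 rectangle (area 85.00 mm²); Taking the first minus the rest: starting from the 7.5×30 cube (225.00 mm²), the r=2.5 cylinder at (0, 3.5) partially overlaps it — only the 9.71 mm² overlap (of its 19.41 mm²) is removed, clipping the outline; the r=4.5 cylinder at (14, -4) misses the remaining region (no effect); the 10×8.5 cube at (3, 11.5) partially overlaps it — only the 38.25 mm² overlap (of its 85.00 mm²) is removed, clipping the outline — area = 177.04 mm². At z = 15.9: the 7.5×30 cube contributes its full rectangle (area 225.00 mm²); the r=2.5 cylinder at (0, 3.5) gives a regular 24-gon of circumradius 2.5 (constant along its height) (area = (24/2)·2.500²·sin(360°/24) = 19.41 mm²); the cylinder at (14, -4): section is a regular 24-gon, circumradius r=4.5 (area = (24/2)·4.500²·sin(360°/24) = 62.89 mm²); the cube at (3, 11.5) does not reach this height (z outside [-2, 11.5]); Taking the first minus the rest: starting from the 7.5×30 cube (225.00 mm²), the r=2.5 cylinder at (0, 3.5) partially overlaps it — only the 9.71 mm² overlap (of its 19.41 mm²) is removed, clipping the outline; the r=4.5 cylinder at (14, -4) misses the remaining region (no effect) — area = 215.29 mm². Checking containment: at z = 15.9 the cross-section extends beyond the z = 5.7 cross-section by about 38.25 mm².

part overhangs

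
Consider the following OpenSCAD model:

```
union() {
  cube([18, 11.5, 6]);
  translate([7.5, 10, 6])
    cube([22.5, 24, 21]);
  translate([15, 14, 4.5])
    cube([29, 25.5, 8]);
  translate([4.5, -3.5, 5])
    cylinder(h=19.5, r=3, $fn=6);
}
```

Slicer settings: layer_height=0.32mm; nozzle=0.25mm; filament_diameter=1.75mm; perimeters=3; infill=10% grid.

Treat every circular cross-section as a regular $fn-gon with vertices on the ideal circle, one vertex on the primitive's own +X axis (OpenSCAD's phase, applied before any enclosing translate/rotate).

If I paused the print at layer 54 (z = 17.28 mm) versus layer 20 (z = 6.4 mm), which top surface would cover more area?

layer 20 (z = 6.4 mm)

Layer 54 (z = 17.28): the cube does not reach this height (z outside [0, 6]); the cube at (7.5, 10) (footprint 22.5×24) is included at this height (area 540.00 mm²); the cube at (15, 14) does not reach this height (z outside [4.5, 12.5]); the cylinder at (4.5, -3.5): section is a regular 6-gon, circumradius r=3 (area = (6/2)·3.000²·sin(360°/6) = 23.38 mm²); Merging all regions: the 2 present regions are separate (no shared area or edge), so areas and boundary lengths simply add and each stays a separate island — area = 563.38 mm². So its area = 563.38 mm². Layer 20 (z = 6.4): the cube is absent (z outside [0, 6]); the cube at (7.5, 10) (footprint 22.5×24) is included at this height (area 540.00 mm²); the cube at (15, 14) (footprint 29×25.5) is included at this height (area 739.50 mm²); the r=3 cylinder at (4.5, -3.5) gives a regular 6-gon of circumradius 3 (constant along its height) (area = (6/2)·3.000²·sin(360°/6) = 23.38 mm²); Taking the union: the regions partially overlap — summed areas 1302.88 mm² minus the doubly-counted overlap 300.00 mm² gives 1002.88 mm² — area = 1002.88 mm². So its area = 1002.88 mm². Layer 20 is larger (1002.88 vs 563.38 mm²).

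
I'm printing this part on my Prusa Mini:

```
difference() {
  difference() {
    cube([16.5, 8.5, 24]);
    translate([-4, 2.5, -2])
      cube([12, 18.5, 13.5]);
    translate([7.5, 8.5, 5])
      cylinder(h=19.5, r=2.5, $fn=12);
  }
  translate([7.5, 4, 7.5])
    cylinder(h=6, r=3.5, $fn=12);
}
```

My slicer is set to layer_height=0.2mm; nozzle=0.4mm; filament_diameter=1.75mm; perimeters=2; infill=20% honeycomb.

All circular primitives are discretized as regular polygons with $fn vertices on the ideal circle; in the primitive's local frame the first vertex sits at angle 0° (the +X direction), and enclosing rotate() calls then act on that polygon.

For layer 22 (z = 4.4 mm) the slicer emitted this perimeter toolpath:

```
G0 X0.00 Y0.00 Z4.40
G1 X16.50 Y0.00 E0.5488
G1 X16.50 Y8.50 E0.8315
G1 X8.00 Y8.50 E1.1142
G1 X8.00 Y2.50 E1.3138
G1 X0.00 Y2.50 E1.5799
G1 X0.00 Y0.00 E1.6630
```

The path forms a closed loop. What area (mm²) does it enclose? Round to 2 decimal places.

Apply the shoelace formula to the sequence of (X, Y) vertices; enclosed area = 92.25 mm².

92.25 mm²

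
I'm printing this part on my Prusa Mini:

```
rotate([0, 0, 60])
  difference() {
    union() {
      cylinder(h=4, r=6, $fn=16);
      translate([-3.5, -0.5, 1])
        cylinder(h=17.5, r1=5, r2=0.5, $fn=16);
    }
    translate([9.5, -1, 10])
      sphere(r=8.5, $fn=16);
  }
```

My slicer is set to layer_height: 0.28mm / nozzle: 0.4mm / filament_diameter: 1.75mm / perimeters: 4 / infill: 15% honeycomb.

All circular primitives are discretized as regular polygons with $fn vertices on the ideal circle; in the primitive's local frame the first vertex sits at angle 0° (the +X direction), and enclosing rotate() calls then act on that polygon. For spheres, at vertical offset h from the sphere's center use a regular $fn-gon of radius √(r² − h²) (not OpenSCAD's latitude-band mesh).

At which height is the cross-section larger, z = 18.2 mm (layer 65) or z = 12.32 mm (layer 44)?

layer 44 (z = 12.32 mm)

Layer 65 (z = 18.2): the cylinder is absent (z outside [0, 4]); the cone at (-3.5, -0.5) contributes a regular 16-gon of circumradius 0.577 (interpolated between r1=5 and r2=0.5 at t=0.983) (area = (16/2)·0.577²·sin(360°/16) = 1.02 mm²); Taking the union: only the cone at (-3.5, -0.5) is present, so the union is just that shape — area = 1.02 mm²; the r=8.5 sphere at (9.5, -1) contributes a regular 16-gon of circumradius √(8.5²−8.2²) = 2.238 (area = (16/2)·2.238²·sin(360°/16) = 15.34 mm²); After the difference (first − rest): starting from that combined region (1.02 mm²), the r=8.5 sphere at (9.5, -1) misses the remaining region (no effect) — area = 1.02 mm²; (rotated 60° about Z; rotation is an isometry so areas/perimeters/island counts are preserved). So its area = 1.02 mm². Layer 44 (z = 12.32): the cylinder is absent (z outside [0, 4]); the cone at (-3.5, -0.5) contributes a regular 16-gon of circumradius 2.089 (interpolated between r1=5 and r2=0.5 at t=0.647) (area = (16/2)·2.089²·sin(360°/16) = 13.36 mm²); Taking the union: only the cone at (-3.5, -0.5) is present, so the union is just that shape — area = 13.36 mm²; the sphere at (9.5, -1): section is a regular 16-gon, circumradius = √(r²−h²) = √(8.5²−2.32²) = 8.177 (area = (16/2)·8.177²·sin(360°/16) = 204.71 mm²); After the difference (first − rest): starting from the result so far (13.36 mm²), the r=8.5 sphere at (9.5, -1) misses the remaining region (no effect) — area = 13.36 mm²; (whole slice rotated 60° about Z — lengths, areas and connectivity unchanged). So its area = 13.36 mm². Layer 44 is larger (13.36 vs 1.02 mm²).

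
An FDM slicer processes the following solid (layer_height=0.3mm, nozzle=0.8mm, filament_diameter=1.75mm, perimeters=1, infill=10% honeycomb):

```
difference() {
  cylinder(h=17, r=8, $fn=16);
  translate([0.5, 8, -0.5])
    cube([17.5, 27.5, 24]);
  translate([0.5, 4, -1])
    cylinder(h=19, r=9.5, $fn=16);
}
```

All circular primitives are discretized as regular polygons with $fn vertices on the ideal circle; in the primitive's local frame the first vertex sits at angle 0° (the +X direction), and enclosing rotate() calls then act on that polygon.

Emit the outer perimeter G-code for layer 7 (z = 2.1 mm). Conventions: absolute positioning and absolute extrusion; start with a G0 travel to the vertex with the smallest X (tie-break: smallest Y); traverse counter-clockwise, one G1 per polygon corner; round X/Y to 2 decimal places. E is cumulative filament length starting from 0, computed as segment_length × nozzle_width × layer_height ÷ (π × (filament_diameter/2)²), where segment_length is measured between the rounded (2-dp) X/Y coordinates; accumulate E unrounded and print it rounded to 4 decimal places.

At z = 2.1 mm: the r=8 cylinder gives a regular 16-gon of circumradius 8 (constant along its height); the 17.5×27.5 cube at (0.5, 8) contributes its full rectangle; the cylinder at (0.5, 4): section is a regular 16-gon, circumradius r=9.5; Taking the first minus the rest: starting from the r=8 cylinder, the 17.5×27.5 cube at (0.5, 8) misses the remaining region (no effect); the r=9.5 cylinder at (0.5, 4) partially overlaps it — only the 162.22 mm² overlap (of its 276.30 mm²) is removed, clipping the outline — 1 connected region. The outline is a single polygon with 14 vertices. Extrusion per mm of travel: 0.8 × 0.3 / (π × 0.875²) = 0.099780. Accumulating E over each segment gives final E = 4.1208.

G0 X-7.99 Y-0.07 Z2.10
G1 X-7.39 Y-3.06 E0.3043
G1 X-5.66 Y-5.66 E0.6159
G1 X-3.06 Y-7.39 E0.9275
G1 X0.00 Y-8.00 E1.2388
G1 X3.06 Y-7.39 E1.5502
G1 X5.66 Y-5.66 E1.8618
G1 X7.39 Y-3.06 E2.1734
G1 X7.56 Y-2.20 E2.2609
G1 X7.22 Y-2.72 E2.3229
G1 X4.14 Y-4.78 E2.6926
G1 X0.50 Y-5.50 E3.0628
G1 X-3.14 Y-4.78 E3.4331
G1 X-6.22 Y-2.72 E3.8028
G1 X-7.99 Y-0.07 E4.1208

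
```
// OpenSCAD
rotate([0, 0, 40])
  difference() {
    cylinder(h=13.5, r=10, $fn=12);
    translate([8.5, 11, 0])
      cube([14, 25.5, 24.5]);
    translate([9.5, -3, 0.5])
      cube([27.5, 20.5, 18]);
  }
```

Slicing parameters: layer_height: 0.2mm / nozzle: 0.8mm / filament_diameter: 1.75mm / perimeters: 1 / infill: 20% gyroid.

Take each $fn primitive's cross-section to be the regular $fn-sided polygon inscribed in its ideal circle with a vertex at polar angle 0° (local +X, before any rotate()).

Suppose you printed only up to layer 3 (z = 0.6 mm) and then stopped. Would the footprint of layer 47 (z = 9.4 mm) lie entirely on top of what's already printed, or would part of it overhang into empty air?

entirely on top

Compare the two slices. At z = 0.6: the r=10 cylinder gives a regular 12-gon of circumradius 10 (constant along its height) (area = (12/2)·10.000²·sin(360°/12) = 300.00 mm²); the 14×25.5 cube at (8.5, 11) contributes its full rectangle (area 357.00 mm²); the cube at (9.5, -3) is present — its section is the full 27.5×20.5 rectangle (area 563.75 mm²); After the difference (first − rest): starting from the r=10 cylinder (300.00 mm²), the 14×25.5 cube at (8.5, 11) misses the remaining region (no effect); the 27.5×20.5 cube at (9.5, -3) partially overlaps it — only the 0.93 mm² overlap (of its 563.75 mm²) is removed, clipping the outline — area = 299.07 mm²; (rotated 40° about Z; rotation is an isometry so areas/perimeters/island counts are preserved). At z = 9.4: the cylinder: section is a regular 12-gon, circumradius r=10 (area = (12/2)·10.000²·sin(360°/12) = 300.00 mm²); the cube at (8.5, 11) (footprint 14×25.5) is included at this height (area 357.00 mm²); the cube at (9.5, -3) (footprint 27.5×20.5) is included at this height (area 563.75 mm²); Subtracting the remaining from the first: starting from the r=10 cylinder (300.00 mm²), the 14×25.5 cube at (8.5, 11) misses the remaining region (no effect); the 27.5×20.5 cube at (9.5, -3) partially overlaps it — only the 0.93 mm² overlap (of its 563.75 mm²) is removed, clipping the outline — area = 299.07 mm²; (whole slice rotated 40° about Z — lengths, areas and connectivity unchanged). Checking containment: the cross-section at z = 9.4 is a subset of the cross-section at z = 0.6.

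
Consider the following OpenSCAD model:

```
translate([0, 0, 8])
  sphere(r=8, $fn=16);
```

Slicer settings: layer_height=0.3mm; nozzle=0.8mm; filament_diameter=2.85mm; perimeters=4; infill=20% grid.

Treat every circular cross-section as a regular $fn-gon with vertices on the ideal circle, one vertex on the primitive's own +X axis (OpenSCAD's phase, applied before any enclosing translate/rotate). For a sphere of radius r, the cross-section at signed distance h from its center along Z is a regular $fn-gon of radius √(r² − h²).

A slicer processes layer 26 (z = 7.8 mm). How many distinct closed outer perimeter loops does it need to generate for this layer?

1

At z = 7.8 mm: the r=8 sphere slices to a regular 16-gon of circumradius 7.997 (√(r²−h²) with h=0.2 from center). The result has 1 disconnected region.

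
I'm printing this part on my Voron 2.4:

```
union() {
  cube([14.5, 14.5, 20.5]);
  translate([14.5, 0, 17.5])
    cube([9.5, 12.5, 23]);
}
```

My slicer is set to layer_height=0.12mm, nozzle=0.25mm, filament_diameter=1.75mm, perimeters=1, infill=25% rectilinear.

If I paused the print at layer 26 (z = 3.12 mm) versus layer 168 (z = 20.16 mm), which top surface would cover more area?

layer 168 (z = 20.16 mm)

Layer 26 (z = 3.12): the 14.5×14.5 cube contributes its full rectangle (area 210.25 mm²); the cube at (14.5, 0) does not reach this height (z outside [17.5, 40.5]); Combining (union): only the 14.5×14.5 cube is present, so the union is just that shape — area = 210.25 mm². So its area = 210.25 mm². Layer 168 (z = 20.16): the cube is present — its section is the full 14.5×14.5 rectangle (area 210.25 mm²); the cube at (14.5, 0) (footprint 9.5×12.5) is included at this height (area 118.75 mm²); Taking the union: the 2 present regions share edge segments without overlapping in area, so areas simply add but the touching pieces fuse into one outline (the shared edge portions become interior and drop out of the boundary) — area = 329.00 mm². So its area = 329.00 mm². Layer 168 is larger (329.00 vs 210.25 mm²).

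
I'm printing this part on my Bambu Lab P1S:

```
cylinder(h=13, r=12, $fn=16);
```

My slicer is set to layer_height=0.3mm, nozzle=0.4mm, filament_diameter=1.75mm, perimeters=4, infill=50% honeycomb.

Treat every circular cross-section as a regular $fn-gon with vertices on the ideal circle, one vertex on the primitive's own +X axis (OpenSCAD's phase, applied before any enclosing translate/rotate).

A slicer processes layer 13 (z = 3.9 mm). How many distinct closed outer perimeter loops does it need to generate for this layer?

At z = 3.9 mm: the r=12 cylinder gives a regular 16-gon of circumradius 12 (constant along its height). The result has 1 disconnected region.

1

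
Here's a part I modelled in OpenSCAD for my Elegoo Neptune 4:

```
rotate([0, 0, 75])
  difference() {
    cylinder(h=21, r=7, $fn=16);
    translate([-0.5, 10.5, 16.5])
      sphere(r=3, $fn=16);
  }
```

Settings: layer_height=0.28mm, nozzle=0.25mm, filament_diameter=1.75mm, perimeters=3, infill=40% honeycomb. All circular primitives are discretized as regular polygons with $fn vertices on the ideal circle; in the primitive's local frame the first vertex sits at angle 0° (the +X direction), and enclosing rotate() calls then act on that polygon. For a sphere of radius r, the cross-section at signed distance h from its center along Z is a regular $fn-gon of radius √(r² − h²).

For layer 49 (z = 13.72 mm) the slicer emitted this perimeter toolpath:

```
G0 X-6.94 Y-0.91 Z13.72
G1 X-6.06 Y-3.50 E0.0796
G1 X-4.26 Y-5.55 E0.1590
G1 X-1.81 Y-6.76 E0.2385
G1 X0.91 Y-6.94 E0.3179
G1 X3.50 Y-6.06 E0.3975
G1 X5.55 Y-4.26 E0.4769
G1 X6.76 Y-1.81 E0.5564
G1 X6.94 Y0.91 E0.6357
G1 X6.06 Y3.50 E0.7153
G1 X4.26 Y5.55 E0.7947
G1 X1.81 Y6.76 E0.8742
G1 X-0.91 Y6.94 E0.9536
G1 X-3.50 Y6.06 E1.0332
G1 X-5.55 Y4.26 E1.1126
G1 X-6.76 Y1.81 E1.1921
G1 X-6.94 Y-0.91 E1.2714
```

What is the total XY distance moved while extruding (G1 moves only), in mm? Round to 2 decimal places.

Sum the Euclidean lengths of each G1 segment: total = 43.69 mm.

43.69 mm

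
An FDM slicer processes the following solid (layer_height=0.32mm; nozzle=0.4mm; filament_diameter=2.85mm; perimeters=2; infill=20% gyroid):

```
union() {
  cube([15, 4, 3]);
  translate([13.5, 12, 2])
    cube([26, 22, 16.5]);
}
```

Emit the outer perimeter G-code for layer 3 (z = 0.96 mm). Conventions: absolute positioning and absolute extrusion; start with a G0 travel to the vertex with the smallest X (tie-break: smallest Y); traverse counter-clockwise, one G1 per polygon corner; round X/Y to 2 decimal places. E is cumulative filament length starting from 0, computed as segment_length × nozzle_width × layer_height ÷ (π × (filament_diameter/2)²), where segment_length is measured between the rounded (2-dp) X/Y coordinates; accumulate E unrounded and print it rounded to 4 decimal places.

At z = 0.96 mm: the cube is present — its section is the full 15×4 rectangle; the cube at (13.5, 12) is absent (z outside [2, 18.5]); Merging all regions: only the 15×4 cube is present, so the union is just that shape — 1 connected region. The outline is a single polygon with 4 vertices. Extrusion per mm of travel: 0.4 × 0.32 / (π × 1.425²) = 0.020065. Accumulating E over each segment gives final E = 0.7625.

G0 X0.00 Y0.00 Z0.96
G1 X15.00 Y0.00 E0.3010
G1 X15.00 Y4.00 E0.3812
G1 X0.00 Y4.00 E0.6822
G1 X0.00 Y0.00 E0.7625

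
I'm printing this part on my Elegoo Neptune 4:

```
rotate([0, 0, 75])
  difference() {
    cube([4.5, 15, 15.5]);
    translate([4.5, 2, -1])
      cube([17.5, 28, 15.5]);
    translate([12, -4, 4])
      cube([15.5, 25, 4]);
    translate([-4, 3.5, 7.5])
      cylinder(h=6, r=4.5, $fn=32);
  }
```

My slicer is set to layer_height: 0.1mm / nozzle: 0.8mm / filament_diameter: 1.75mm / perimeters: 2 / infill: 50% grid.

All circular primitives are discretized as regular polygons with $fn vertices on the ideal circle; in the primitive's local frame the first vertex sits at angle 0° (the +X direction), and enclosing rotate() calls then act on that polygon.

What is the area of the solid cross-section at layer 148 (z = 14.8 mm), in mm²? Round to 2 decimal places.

67.50 mm²

At z = 14.8 mm: the cube is present — its section is the full 4.5×15 rectangle (area 67.50 mm²); the cube at (4.5, 2) is absent (z outside [-1, 14.5]); the cube at (12, -4) does not reach this height (z outside [4, 8]); the cylinder at (-4, 3.5) is absent (z outside [7.5, 13.5]); Subtracting the remaining from the first: none of the subtracted shapes is present at this height, so the 4.5×15 cube is unchanged — area = 67.50 mm²; (whole slice rotated 75° about Z — lengths, areas and connectivity unchanged). Overall, the cross-section is a single solid region. Net area = 67.50 mm².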